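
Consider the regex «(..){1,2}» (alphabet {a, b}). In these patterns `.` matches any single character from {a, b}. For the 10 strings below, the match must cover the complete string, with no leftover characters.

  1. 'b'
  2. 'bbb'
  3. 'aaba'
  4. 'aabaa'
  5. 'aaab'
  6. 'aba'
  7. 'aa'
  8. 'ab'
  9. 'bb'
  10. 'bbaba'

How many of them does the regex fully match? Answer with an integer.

5

1 → no match
2 → no match
3 → match
4 → no match
5 → match
6 → no match
7 → match
8 → match
9 → match
10 → no match
Total matched: 5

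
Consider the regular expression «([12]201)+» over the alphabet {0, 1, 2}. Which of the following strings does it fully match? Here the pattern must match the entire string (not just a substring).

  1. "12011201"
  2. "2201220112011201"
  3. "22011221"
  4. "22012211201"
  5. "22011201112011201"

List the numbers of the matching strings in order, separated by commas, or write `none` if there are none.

1, 2

1 → match
2 → match
3 → no match — must end with "201"
4 → no match
5 → no match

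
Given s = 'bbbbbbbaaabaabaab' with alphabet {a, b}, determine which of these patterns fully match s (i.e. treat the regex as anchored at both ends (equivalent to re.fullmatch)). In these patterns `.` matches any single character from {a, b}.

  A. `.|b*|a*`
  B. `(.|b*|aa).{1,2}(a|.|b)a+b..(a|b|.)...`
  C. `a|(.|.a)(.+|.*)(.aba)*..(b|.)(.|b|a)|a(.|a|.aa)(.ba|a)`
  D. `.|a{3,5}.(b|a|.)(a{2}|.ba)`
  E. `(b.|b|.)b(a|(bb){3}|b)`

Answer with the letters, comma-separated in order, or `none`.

B, C

A → no match
B → match
C → match
D → no match
E → no match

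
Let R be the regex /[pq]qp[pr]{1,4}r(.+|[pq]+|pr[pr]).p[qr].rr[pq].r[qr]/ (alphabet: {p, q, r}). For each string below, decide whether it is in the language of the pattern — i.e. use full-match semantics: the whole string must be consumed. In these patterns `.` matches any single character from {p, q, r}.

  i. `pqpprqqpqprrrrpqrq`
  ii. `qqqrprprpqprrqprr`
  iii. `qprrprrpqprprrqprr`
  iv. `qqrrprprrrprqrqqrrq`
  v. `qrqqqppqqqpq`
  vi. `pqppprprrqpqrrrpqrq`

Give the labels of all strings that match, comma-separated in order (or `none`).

i → match
ii → no match
iii → no match
iv → no match
v → no match
vi → match

i, vi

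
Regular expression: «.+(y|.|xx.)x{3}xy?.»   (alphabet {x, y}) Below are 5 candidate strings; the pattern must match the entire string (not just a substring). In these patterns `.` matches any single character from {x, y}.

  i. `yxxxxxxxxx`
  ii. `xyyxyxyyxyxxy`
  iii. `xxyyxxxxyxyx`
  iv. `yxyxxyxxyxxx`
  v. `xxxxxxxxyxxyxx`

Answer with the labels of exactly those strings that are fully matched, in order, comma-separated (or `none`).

i → match
ii → no match
iii → no match
iv → no match
v → no match

i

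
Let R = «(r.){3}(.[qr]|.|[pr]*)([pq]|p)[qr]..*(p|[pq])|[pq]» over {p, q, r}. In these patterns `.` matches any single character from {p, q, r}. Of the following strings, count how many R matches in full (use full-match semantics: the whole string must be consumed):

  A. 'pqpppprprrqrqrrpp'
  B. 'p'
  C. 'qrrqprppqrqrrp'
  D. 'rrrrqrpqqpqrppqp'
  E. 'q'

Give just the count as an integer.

2

A → no match
B. 'p' → match
C → no match
D → no match
E. 'q' → match
Total matched: 2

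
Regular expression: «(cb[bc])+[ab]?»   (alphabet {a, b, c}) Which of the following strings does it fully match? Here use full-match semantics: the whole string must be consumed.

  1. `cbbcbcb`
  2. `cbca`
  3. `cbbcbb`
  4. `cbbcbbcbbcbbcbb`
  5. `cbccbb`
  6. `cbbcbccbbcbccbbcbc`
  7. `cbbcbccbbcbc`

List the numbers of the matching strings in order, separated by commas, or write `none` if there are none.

1 → match
2 → match
3 → match
4 → match
5 → match
6 → match
7 → match

1, 2, 3, 4, 5, 6, 7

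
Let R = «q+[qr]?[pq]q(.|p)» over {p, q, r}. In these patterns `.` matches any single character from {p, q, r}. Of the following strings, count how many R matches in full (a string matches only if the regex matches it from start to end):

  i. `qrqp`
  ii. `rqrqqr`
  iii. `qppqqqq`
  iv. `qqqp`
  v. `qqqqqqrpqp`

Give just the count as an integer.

i → no match
ii → no match — must start with `q`
iii → no match
iv → match
v → match
Total matched: 2

2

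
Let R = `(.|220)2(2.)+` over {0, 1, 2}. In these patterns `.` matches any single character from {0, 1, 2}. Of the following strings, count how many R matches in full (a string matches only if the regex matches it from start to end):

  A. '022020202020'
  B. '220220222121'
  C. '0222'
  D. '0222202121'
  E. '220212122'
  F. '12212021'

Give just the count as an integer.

5

A → match
B → match
C → match
D → match
E → no match
F → match
Total matched: 5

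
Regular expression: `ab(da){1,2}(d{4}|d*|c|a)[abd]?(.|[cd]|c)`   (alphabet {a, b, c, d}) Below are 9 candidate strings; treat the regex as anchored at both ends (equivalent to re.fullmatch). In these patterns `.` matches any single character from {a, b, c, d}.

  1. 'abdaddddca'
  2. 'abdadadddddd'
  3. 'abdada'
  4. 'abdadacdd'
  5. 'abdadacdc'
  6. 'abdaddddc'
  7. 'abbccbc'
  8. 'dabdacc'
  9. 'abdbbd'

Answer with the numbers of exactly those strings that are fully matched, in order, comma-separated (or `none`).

2, 3, 4, 5, 6

1 → no match
2 → match
3 → match
4 → match
5 → match
6 → match
7 → no match — must start with 'abda'
8 → no match — must start with 'abda'
9 → no match — must start with 'abda'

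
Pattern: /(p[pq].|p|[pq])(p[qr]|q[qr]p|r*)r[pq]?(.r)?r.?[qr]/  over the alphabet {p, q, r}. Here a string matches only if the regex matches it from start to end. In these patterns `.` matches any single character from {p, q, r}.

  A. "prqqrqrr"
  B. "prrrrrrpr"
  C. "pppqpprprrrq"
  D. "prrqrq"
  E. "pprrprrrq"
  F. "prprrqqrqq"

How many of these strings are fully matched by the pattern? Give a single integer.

3

A → no match
B → match
C → no match
D → match
E → match
F → no match
Total matched: 3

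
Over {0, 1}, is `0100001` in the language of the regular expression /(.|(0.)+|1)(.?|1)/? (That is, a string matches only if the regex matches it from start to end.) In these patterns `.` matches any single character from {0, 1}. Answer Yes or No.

Yes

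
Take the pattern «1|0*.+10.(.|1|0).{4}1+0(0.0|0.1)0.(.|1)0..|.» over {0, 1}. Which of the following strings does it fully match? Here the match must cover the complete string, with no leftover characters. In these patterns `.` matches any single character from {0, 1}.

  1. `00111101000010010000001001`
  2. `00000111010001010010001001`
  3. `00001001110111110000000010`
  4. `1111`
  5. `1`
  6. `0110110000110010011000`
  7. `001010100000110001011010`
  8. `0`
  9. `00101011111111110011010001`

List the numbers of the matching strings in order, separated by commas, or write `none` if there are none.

1 → match
2 → match
3 → match
4 → no match
5 → match
6 → match
7 → match
8 → match
9 → match

1, 2, 3, 5, 6, 7, 8, 9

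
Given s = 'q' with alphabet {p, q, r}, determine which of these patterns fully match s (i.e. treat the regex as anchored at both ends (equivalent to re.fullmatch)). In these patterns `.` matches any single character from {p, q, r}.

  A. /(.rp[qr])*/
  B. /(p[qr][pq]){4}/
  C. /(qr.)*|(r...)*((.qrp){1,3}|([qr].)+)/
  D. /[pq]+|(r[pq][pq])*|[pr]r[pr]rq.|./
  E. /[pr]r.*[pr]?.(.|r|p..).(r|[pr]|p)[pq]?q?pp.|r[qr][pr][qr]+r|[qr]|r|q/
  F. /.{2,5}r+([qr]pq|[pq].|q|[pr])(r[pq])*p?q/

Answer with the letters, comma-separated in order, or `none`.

D, E

A → no match
B → no match — must start with 'p'
C → no match
D → match
E → match
F → no match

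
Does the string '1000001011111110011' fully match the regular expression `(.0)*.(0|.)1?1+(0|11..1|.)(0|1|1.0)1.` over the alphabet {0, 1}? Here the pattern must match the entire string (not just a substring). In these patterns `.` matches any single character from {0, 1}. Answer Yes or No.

Yes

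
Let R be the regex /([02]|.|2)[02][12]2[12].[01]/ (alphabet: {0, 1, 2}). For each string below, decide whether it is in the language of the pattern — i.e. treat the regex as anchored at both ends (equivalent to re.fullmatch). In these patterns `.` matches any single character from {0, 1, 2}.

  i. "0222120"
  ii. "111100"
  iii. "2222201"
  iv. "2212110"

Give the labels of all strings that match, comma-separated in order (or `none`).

i. "0222120" → match
ii. "111100" → no match
iii. "2222201" → match
iv. "2212110" → match

i, iii, iv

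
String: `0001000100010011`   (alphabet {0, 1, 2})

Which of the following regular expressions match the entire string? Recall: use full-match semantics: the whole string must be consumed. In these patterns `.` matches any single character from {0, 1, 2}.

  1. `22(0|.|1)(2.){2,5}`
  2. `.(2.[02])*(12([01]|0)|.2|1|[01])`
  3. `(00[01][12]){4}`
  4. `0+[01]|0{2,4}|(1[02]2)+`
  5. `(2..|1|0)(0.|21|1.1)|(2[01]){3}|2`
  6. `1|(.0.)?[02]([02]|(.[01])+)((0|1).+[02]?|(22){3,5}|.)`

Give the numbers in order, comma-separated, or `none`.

3, 6

1 → no match — must start with `22`
2 → no match
3 → match
4 → no match
5 → no match
6 → match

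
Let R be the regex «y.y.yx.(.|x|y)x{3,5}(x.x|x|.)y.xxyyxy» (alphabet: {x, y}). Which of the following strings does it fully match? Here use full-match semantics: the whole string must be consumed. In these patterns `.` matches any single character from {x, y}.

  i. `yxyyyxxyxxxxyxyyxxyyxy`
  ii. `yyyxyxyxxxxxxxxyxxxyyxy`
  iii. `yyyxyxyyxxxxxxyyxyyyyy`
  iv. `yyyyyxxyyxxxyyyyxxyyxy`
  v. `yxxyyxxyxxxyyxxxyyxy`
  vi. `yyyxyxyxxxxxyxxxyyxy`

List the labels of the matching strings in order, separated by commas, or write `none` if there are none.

i, ii, vi

i → match
ii → match
iii → no match — must end with `xxyyxy`
iv → no match
v → no match
vi → match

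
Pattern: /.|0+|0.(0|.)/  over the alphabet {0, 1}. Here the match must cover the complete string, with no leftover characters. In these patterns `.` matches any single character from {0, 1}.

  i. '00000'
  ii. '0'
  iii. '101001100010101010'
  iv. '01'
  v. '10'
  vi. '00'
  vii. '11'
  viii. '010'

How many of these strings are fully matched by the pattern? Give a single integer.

4

i → match
ii → match
iii → no match
iv → no match
v → no match
vi → match
vii → no match
viii → match
Total matched: 4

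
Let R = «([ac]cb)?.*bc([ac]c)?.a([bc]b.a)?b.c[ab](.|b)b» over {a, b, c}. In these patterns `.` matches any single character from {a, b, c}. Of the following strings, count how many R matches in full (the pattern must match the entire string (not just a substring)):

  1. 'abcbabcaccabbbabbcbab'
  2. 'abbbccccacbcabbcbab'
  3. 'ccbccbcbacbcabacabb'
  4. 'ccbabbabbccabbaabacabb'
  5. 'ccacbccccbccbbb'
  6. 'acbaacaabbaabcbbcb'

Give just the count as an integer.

4

1 → match
2 → match
3 → match
4 → match
5 → no match
6 → no match
Total matched: 4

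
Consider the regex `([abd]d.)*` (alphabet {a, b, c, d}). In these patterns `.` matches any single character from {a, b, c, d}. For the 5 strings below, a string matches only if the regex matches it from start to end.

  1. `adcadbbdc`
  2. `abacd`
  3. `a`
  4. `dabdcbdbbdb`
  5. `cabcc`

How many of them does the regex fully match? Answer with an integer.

1

1 → match
2 → no match
3 → no match
4 → no match
5 → no match
Total matched: 1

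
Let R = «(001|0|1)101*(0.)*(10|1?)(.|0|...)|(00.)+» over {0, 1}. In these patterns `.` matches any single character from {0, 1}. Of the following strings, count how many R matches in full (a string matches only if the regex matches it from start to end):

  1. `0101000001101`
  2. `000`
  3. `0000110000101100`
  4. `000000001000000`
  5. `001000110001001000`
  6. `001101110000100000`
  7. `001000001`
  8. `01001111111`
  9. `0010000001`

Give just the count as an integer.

1 → match
2 → match
3 → no match
4 → match
5 → no match
6 → no match
7 → match
8 → no match
9 → no match
Total matched: 4

4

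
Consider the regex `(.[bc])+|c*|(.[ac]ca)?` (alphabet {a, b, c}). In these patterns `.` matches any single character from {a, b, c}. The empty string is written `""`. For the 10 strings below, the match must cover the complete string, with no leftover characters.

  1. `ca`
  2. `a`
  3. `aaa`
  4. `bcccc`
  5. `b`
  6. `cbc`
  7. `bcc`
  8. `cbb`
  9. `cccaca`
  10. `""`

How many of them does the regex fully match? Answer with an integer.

1

1 → no match
2 → no match
3 → no match
4 → no match
5 → no match
6 → no match
7 → no match
8 → no match
9 → no match
10 → match
Total matched: 1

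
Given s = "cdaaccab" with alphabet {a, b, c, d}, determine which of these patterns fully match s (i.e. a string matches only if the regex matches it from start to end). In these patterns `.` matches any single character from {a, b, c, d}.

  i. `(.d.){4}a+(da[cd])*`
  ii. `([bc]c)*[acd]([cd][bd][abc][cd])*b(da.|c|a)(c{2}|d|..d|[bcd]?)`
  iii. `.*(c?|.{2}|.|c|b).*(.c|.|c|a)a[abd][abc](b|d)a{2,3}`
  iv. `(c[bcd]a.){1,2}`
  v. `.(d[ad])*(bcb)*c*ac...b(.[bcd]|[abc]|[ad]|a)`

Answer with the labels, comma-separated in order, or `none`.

i → no match
ii → no match
iii → no match — must end with "a"
iv → match
v → no match

iv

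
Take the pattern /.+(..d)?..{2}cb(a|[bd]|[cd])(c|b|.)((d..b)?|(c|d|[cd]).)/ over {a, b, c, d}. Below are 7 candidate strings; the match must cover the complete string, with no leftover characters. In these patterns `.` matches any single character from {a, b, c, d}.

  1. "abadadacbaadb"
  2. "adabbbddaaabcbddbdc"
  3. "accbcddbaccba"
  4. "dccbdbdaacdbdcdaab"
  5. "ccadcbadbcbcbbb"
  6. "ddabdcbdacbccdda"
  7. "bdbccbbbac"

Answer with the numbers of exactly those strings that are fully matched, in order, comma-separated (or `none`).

1 → match
2 → no match
3 → no match
4 → no match
5 → match
6 → no match
7 → no match

1, 5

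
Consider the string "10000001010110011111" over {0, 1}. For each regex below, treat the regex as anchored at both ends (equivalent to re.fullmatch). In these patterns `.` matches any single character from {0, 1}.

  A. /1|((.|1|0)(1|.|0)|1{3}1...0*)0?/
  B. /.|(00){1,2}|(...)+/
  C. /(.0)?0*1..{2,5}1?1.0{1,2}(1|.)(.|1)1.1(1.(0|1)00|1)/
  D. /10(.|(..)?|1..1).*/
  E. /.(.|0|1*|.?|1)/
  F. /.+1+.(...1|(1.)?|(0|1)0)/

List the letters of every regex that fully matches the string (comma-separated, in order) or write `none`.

C, D, F

A → no match
B → no match
C → match
D → match
E → no match
F → match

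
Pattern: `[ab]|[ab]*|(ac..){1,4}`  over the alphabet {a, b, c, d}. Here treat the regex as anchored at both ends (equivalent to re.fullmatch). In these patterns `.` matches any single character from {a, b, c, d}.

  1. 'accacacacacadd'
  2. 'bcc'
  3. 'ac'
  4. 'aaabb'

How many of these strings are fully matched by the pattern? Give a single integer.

1 → no match
2 → no match
3 → no match
4 → match
Total matched: 1

1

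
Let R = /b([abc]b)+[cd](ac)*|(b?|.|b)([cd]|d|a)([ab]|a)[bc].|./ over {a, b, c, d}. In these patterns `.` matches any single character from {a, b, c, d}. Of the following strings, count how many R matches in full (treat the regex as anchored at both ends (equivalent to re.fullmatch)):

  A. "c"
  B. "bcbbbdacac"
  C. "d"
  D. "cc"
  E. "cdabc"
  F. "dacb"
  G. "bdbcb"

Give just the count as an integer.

6

A → match
B → match
C → match
D → no match
E → match
F → match
G → match
Total matched: 6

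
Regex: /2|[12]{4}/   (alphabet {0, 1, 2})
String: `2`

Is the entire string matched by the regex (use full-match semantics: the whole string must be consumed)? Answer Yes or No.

Yes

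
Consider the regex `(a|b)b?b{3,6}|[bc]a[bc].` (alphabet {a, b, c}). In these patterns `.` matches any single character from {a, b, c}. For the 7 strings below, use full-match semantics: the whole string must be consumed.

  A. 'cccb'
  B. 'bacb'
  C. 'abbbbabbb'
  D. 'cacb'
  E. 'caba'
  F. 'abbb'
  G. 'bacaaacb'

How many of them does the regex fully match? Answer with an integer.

4

A → no match
B → match
C → no match
D → match
E → match
F → match
G → no match
Total matched: 4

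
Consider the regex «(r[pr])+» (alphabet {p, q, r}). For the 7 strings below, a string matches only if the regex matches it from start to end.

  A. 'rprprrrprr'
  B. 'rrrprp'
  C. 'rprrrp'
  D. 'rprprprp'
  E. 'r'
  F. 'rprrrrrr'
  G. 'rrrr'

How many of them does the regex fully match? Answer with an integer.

6

A → match
B → match
C → match
D → match
E → no match
F → match
G → match
Total matched: 6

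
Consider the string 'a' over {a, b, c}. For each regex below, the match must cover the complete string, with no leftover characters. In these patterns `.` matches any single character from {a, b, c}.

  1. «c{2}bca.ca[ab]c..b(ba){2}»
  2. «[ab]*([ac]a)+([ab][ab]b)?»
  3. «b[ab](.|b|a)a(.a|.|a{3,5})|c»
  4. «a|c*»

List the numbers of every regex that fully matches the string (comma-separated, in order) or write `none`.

4

1 → no match — must start with 'c'
2 → no match
3 → no match
4 → match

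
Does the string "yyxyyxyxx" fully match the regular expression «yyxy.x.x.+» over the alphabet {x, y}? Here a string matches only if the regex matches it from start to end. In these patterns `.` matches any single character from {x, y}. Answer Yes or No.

Yes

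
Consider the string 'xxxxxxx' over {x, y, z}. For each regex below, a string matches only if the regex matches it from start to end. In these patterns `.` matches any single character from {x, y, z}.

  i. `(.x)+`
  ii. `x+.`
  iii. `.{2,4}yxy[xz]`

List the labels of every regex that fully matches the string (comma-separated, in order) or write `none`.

ii

i → no match
ii → match
iii → no match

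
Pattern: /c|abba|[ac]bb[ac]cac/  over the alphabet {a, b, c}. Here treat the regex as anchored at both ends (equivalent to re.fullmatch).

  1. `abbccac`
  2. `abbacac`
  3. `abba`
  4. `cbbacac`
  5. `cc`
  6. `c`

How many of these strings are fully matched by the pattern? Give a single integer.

1 → match
2 → match
3 → match
4 → match
5 → no match
6 → match
Total matched: 5

5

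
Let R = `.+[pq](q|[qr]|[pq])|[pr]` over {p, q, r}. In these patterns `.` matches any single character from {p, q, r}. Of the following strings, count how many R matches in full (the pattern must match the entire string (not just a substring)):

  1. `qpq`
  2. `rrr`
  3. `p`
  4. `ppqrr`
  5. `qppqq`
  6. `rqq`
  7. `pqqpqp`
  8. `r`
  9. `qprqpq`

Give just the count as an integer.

7

1 → match
2 → no match
3 → match
4 → no match
5 → match
6 → match
7 → match
8 → match
9 → match
Total matched: 7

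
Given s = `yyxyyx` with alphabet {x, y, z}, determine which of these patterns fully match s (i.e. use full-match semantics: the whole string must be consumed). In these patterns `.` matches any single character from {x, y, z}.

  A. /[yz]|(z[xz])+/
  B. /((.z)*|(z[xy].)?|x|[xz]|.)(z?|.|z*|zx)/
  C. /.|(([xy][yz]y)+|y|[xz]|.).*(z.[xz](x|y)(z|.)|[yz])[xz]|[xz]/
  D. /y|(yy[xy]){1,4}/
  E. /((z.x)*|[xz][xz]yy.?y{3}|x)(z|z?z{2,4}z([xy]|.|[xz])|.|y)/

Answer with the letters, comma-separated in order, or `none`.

C, D

A → no match
B → no match
C → match
D → match
E → no match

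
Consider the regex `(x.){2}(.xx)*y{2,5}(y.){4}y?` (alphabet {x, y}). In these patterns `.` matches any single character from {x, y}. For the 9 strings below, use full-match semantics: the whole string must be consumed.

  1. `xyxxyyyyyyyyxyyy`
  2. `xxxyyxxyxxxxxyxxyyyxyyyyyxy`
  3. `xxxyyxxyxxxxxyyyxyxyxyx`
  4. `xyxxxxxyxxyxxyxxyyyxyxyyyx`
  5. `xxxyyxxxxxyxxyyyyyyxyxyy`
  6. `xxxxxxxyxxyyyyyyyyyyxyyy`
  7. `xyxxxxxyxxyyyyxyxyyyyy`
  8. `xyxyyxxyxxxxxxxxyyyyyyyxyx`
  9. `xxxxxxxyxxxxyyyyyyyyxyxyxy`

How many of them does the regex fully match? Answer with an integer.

1 → match
2 → match
3 → match
4 → match
5 → match
6 → match
7 → match
8 → match
9 → no match
Total matched: 8

8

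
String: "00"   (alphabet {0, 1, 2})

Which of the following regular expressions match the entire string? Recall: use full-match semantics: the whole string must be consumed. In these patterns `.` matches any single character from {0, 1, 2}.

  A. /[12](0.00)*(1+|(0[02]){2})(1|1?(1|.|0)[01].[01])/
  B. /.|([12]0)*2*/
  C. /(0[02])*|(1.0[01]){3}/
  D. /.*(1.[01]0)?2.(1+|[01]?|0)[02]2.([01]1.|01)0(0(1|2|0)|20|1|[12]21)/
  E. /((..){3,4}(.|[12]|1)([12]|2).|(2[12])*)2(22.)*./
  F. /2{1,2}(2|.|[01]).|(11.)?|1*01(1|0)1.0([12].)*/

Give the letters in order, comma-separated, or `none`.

A → no match
B → no match
C → match
D → no match
E → no match
F → no match

C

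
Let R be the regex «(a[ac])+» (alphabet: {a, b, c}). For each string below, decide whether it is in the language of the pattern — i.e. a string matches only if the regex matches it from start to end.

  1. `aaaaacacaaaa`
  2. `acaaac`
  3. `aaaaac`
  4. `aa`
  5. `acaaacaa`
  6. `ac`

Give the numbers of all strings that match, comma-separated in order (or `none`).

1, 2, 3, 4, 5, 6

1. `aaaaacacaaaa` → match
2. `acaaac` → match
3. `aaaaac` → match
4. `aa` → match
5. `acaaacaa` → match
6. `ac` → match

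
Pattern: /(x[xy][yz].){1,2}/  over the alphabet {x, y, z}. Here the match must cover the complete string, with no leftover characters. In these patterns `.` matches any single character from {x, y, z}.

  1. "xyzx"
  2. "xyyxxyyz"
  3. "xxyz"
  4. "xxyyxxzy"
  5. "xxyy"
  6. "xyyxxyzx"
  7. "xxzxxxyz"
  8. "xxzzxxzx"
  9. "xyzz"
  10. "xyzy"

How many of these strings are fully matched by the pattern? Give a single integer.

10

1 → match
2 → match
3 → match
4 → match
5 → match
6 → match
7 → match
8 → match
9 → match
10 → match
Total matched: 10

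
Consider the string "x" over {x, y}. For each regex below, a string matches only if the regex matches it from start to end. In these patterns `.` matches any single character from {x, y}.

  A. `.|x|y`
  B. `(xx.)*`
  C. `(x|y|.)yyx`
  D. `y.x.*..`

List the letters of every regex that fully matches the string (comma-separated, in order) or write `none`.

A

A → match
B → no match
C → no match — must end with "yyx"
D → no match — must start with "y"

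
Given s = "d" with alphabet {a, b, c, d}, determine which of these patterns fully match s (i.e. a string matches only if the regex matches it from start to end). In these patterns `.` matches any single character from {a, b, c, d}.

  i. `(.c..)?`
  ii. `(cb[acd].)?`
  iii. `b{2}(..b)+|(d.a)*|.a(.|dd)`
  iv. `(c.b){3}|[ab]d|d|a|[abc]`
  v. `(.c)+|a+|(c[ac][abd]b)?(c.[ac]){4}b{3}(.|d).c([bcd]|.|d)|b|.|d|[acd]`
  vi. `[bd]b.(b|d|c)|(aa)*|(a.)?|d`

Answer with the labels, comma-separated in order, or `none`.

iv, v, vi

i → no match
ii → no match
iii → no match
iv → match
v → match
vi → match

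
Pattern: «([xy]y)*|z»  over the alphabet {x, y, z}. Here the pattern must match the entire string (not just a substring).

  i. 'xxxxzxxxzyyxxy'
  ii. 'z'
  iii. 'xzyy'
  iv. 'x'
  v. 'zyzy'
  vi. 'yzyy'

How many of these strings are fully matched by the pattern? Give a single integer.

1

i → no match
ii → match
iii → no match
iv → no match
v → no match
vi → no match
Total matched: 1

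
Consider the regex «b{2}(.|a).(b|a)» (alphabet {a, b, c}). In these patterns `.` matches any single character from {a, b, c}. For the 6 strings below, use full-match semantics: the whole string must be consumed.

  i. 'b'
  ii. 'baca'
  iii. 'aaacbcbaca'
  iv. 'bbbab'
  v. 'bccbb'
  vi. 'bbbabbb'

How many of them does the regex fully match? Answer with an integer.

1

i. 'b' → no match
ii. 'baca' → no match
iii. 'aaacbcbaca' → no match — must start with 'b'
iv. 'bbbab' → match
v. 'bccbb' → no match
vi. 'bbbabbb' → no match
Total matched: 1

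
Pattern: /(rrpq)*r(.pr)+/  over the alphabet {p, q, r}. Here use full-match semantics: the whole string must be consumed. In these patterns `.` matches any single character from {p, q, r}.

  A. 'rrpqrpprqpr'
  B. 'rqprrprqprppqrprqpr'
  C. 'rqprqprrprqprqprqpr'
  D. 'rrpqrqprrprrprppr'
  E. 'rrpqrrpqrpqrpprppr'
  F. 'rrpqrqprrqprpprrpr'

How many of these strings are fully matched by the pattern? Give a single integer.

A → match
B → no match
C → match
D → match
E → no match
F → no match
Total matched: 3

3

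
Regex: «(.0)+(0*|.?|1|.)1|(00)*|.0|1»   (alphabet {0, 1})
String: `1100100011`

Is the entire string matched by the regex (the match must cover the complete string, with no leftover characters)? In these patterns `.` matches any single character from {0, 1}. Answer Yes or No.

No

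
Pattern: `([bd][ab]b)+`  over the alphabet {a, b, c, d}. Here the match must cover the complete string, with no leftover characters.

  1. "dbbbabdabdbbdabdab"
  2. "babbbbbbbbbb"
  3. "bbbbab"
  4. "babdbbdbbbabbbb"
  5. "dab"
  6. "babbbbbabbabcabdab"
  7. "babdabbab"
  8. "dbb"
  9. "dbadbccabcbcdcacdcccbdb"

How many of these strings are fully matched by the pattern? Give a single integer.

7

1 → match
2 → match
3 → match
4 → match
5 → match
6 → no match
7 → match
8 → match
9 → no match
Total matched: 7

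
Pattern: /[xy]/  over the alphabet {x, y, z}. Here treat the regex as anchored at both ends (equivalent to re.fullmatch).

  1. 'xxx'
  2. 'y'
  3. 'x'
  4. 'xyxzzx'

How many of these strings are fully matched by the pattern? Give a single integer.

2

1 → no match
2 → match
3 → match
4 → no match
Total matched: 2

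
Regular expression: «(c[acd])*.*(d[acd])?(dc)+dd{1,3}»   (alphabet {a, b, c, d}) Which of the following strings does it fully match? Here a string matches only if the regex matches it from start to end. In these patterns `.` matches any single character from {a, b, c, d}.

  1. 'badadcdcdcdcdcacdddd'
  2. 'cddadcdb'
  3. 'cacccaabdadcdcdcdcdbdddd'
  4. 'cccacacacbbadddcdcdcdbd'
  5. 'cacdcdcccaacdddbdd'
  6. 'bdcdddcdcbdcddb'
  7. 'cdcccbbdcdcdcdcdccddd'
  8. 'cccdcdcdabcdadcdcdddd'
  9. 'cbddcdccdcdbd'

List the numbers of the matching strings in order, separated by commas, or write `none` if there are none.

8

1 → no match
2 → no match — must end with 'd'
3 → no match
4 → no match
5 → no match
6 → no match — must end with 'd'
7 → no match
8 → match
9 → no match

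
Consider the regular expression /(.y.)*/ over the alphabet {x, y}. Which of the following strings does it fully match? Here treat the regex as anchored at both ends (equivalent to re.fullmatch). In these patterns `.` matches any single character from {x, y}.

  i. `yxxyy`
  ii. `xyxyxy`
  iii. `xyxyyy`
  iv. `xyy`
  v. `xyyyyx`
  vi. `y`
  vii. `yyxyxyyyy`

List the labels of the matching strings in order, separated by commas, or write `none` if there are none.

iii, iv, v

i. `yxxyy` → no match
ii. `xyxyxy` → no match
iii. `xyxyyy` → match
iv. `xyy` → match
v. `xyyyyx` → match
vi. `y` → no match
vii. `yyxyxyyyy` → no match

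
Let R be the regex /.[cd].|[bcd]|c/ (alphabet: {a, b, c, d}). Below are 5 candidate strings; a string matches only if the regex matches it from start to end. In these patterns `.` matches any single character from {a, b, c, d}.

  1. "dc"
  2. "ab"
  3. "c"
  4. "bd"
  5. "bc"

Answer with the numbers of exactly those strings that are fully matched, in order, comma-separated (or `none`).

1 → no match
2 → no match
3 → match
4 → no match
5 → no match

3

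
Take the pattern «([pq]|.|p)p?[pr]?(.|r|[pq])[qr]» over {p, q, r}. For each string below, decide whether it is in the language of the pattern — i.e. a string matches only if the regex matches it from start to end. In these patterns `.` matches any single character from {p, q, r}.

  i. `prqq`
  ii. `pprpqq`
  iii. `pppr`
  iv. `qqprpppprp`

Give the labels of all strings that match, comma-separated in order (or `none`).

i. `prqq` → match
ii. `pprpqq` → no match
iii. `pppr` → match
iv. `qqprpppprp` → no match

i, iii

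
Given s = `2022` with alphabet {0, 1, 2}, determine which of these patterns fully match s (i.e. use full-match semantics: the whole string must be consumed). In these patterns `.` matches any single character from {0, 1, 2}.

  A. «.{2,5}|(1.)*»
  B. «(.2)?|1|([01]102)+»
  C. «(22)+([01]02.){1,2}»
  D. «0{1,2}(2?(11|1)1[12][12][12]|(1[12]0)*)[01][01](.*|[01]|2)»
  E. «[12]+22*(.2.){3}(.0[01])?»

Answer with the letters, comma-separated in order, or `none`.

A

A → match
B → no match
C → no match — must start with `22`
D → no match — must start with `0`
E → no match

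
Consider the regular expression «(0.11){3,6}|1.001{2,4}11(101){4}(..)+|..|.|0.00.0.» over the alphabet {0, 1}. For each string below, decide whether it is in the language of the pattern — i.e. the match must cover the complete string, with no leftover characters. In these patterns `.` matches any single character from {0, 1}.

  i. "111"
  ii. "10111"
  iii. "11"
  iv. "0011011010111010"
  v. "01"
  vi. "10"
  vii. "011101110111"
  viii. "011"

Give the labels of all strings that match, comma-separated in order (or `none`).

i. "111" → no match
ii. "10111" → no match
iii. "11" → match
iv → no match
v. "01" → match
vi. "10" → match
vii. "011101110111" → match
viii. "011" → no match

iii, v, vi, vii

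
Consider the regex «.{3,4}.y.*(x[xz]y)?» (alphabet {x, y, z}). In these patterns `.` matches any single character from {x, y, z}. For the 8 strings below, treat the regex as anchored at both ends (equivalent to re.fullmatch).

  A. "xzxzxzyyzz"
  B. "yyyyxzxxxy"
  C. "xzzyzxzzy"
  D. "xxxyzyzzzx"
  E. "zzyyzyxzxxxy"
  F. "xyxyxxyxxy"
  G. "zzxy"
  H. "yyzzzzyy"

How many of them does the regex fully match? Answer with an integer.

2

A → no match
B → no match
C → no match
D → match
E → match
F → no match
G → no match
H → no match
Total matched: 2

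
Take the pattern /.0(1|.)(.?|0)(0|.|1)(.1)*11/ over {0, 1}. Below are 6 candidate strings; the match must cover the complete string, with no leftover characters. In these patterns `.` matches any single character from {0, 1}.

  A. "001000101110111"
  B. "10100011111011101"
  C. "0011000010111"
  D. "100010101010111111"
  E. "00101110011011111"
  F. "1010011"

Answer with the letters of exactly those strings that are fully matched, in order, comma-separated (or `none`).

A → match
B → no match — must end with "11"
C → no match
D → no match
E → no match
F. "1010011" → match

A, F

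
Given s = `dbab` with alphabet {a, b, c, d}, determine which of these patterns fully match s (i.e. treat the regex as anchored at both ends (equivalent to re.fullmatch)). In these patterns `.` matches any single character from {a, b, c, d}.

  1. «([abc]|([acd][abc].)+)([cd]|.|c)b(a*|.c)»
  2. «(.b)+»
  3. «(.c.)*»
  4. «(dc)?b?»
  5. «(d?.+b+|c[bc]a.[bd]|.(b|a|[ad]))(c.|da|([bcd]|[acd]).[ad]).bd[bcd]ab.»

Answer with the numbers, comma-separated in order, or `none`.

1 → no match
2 → match
3 → no match
4 → no match
5 → no match

2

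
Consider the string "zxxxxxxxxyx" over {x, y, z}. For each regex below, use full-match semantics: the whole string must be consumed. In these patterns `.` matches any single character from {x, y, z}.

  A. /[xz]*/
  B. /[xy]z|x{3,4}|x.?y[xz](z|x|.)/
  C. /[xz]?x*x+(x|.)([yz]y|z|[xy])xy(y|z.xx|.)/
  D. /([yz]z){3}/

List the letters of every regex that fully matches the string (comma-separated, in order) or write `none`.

A → no match
B → no match
C → match
D → no match — must end with "z"

C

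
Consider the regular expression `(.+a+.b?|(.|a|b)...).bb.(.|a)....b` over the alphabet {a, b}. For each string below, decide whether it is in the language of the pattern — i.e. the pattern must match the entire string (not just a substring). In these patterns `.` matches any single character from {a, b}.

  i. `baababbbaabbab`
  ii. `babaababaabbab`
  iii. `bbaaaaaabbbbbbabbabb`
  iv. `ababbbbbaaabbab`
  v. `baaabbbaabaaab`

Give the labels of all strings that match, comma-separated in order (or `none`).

i → match
ii → no match
iii → match
iv → match
v → match

i, iii, iv, v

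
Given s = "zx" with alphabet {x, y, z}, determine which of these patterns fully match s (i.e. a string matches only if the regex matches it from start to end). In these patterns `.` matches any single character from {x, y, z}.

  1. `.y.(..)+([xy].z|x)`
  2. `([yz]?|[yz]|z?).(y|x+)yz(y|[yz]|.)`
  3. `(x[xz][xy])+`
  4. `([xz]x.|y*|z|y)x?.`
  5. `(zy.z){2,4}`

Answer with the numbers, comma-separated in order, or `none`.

1 → no match
2 → no match
3 → no match — must start with "x"
4 → match
5 → no match — must start with "zy"

4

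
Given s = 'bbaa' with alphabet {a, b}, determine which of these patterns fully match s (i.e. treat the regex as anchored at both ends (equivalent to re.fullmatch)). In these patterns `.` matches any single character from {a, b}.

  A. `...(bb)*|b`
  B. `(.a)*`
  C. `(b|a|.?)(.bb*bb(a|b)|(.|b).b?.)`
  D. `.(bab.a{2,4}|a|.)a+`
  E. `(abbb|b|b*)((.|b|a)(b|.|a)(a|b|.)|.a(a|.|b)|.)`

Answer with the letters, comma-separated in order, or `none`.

C, D, E

A → no match
B → no match
C → match
D → match
E → match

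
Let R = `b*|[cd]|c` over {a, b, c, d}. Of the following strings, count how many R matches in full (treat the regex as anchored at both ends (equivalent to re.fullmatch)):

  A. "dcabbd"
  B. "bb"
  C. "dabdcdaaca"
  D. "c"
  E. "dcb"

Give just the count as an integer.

A. "dcabbd" → no match
B. "bb" → match
C. "dabdcdaaca" → no match
D. "c" → match
E. "dcb" → no match
Total matched: 2

2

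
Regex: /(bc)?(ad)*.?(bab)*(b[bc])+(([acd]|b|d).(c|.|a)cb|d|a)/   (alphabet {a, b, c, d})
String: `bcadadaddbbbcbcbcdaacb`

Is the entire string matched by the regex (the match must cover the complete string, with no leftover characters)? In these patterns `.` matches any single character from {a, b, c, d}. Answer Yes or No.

Yes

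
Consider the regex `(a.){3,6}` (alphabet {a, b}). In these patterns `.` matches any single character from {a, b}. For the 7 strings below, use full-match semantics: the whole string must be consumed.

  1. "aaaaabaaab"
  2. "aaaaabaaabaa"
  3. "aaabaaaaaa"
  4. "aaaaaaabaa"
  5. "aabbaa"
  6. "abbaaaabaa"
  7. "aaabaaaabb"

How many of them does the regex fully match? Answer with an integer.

4

1 → match
2 → match
3 → match
4 → match
5 → no match
6 → no match
7 → no match
Total matched: 4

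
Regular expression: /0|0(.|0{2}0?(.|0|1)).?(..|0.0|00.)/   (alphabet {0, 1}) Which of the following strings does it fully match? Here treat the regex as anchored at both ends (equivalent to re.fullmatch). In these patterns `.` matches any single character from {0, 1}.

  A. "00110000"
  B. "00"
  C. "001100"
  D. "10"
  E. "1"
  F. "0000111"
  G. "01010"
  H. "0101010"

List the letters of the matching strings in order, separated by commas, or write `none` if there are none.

F, G

A → no match
B → no match
C → no match
D → no match — must start with "0"
E → no match — must start with "0"
F → match
G → match
H → no match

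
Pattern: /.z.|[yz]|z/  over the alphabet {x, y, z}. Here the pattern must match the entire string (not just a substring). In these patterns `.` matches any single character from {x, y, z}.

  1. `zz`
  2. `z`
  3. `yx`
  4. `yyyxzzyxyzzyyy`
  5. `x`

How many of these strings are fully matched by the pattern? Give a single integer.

1 → no match
2 → match
3 → no match
4 → no match
5 → no match
Total matched: 1

1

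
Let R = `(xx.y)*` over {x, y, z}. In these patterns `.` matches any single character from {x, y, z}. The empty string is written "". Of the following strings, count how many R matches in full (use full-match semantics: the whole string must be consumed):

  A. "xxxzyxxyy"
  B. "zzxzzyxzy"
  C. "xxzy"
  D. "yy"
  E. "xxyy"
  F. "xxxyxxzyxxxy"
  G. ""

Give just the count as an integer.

4

A. "xxxzyxxyy" → no match
B. "zzxzzyxzy" → no match
C. "xxzy" → match
D. "yy" → no match
E. "xxyy" → match
F. "xxxyxxzyxxxy" → match
G. "" → match
Total matched: 4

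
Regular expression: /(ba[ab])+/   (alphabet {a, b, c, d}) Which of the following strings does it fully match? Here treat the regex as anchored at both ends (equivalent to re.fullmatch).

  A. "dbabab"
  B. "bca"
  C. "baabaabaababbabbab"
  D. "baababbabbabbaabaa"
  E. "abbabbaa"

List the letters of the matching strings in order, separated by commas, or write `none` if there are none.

C, D

A → no match — must start with "ba"
B → no match — must start with "ba"
C → match
D → match
E → no match — must start with "ba"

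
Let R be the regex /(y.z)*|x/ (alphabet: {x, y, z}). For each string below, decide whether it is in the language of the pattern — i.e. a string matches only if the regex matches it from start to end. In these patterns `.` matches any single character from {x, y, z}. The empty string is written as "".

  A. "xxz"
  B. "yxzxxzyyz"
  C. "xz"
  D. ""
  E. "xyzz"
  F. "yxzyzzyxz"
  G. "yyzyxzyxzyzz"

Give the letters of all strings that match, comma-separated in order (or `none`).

A. "xxz" → no match
B. "yxzxxzyyz" → no match
C. "xz" → no match
D. "" → match
E. "xyzz" → no match
F. "yxzyzzyxz" → match
G. "yyzyxzyxzyzz" → match

D, F, G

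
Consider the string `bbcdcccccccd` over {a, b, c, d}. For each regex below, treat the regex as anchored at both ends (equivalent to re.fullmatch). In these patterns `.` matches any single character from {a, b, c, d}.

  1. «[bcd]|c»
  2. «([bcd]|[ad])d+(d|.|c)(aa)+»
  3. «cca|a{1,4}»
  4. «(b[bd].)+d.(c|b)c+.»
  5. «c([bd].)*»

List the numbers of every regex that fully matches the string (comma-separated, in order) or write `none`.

4

1 → no match
2 → no match — must end with `aa`
3 → no match
4 → match
5 → no match — must start with `c`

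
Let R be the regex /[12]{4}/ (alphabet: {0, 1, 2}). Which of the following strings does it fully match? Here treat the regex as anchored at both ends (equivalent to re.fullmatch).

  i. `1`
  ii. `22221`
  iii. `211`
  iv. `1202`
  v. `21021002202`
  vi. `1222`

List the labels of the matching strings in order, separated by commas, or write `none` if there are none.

vi

i. `1` → no match
ii. `22221` → no match
iii. `211` → no match
iv. `1202` → no match
v. `21021002202` → no match
vi. `1222` → match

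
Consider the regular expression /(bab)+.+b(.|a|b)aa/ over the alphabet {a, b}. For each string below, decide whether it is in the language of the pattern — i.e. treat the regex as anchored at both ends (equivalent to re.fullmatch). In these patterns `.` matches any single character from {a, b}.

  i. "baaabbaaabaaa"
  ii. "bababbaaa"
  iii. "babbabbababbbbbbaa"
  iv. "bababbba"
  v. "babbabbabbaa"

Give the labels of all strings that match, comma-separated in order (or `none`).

ii, iii, v

i → no match — must start with "bab"
ii → match
iii → match
iv → no match — must end with "aa"
v → match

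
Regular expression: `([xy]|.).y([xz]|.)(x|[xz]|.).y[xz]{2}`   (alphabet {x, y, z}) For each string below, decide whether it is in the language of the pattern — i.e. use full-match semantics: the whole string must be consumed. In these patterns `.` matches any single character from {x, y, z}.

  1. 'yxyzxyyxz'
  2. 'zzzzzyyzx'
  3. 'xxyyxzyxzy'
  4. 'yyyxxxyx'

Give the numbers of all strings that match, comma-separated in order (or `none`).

1

1. 'yxyzxyyxz' → match
2. 'zzzzzyyzx' → no match
3. 'xxyyxzyxzy' → no match
4. 'yyyxxxyx' → no match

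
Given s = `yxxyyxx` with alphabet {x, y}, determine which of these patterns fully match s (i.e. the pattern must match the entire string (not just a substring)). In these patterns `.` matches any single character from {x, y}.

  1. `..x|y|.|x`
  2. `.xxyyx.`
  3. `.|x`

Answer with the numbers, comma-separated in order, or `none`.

1 → no match
2 → match
3 → no match

2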